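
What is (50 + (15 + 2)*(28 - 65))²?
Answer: 335241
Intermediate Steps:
(50 + (15 + 2)*(28 - 65))² = (50 + 17*(-37))² = (50 - 629)² = (-579)² = 335241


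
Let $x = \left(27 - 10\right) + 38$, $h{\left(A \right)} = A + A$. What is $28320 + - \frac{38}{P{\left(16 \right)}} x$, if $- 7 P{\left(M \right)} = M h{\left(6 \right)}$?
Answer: $\frac{2726035}{96} \approx 28396.0$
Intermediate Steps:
$h{\left(A \right)} = 2 A$
$P{\left(M \right)} = - \frac{12 M}{7}$ ($P{\left(M \right)} = - \frac{M 2 \cdot 6}{7} = - \frac{M 12}{7} = - \frac{12 M}{7}$)
$x = 55$ ($x = 17 + 38 = 55$)
$28320 + - \frac{38}{P{\left(16 \right)}} x = 28320 + - \frac{38}{\left(- \frac{12}{7}\right) 16} \cdot 55 = 28320 + - \frac{38}{- \frac{192}{7}} \cdot 55 = 28320 + \left(-38\right) \left(- \frac{7}{192}\right) 55 = 28320 + \frac{133}{96} \cdot 55 = 28320 + \frac{7315}{96} = \frac{2726035}{96}$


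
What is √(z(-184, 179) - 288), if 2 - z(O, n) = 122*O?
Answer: √22162 ≈ 148.87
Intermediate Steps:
z(O, n) = 2 - 122*O
√(z(-184, 179) - 288) = √((2 - 122*(-184)) - 288) = √((2 + 22448) - 288) = √(22450 - 288) = √22162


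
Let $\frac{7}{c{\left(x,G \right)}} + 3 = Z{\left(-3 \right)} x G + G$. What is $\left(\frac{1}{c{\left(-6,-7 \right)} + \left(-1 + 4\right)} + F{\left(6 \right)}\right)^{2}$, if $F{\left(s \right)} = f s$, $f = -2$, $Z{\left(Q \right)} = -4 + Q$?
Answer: $\frac{111429136}{819025} \approx 136.05$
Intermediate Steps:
$F{\left(s \right)} = - 2 s$
$c{\left(x,G \right)} = \frac{7}{-3 + G - 7 G x}$ ($c{\left(x,G \right)} = \frac{7}{-3 + \left(\left(-4 - 3\right) x G + G\right)} = \frac{7}{-3 + \left(- 7 x G + G\right)} = \frac{7}{-3 - \left(- G + 7 G x\right)} = \frac{7}{-3 + G - 7 G x}$)
$\left(\frac{1}{c{\left(-6,-7 \right)} + \left(-1 + 4\right)} + F{\left(6 \right)}\right)^{2} = \left(\frac{1}{- \frac{7}{3 - -7 + 7 \left(-7\right) \left(-6\right)} + \left(-1 + 4\right)} - 12\right)^{2} = \left(\frac{1}{- \frac{7}{3 + 7 + 294} + 3} - 12\right)^{2} = \left(\frac{1}{- \frac{7}{304} + 3} - 12\right)^{2} = \left(\frac{1}{\frac{905}{304}} - 12\right)^{2} = \left(\frac{304}{905} - 12\right)^{2} = \left(- \frac{10556}{905}\right)^{2} = \frac{111429136}{819025}$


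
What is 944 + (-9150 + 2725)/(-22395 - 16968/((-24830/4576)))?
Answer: 17376544883/18400857 ≈ 944.33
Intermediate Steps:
944 + (-9150 + 2725)/(-22395 - 16968/((-24830/4576))) = 944 - 6425/(-22395 - 16968/((-24830*1/4576))) = 944 - 6425/(-22395 - 16968/(-955/176)) = 944 - 6425/(-22395 - 16968*(-176/955)) = 944 - 6425/(-22395 + 2986368/955) = 944 - 6425/(-18400857/955) = 944 - 6425*(-955/18400857) = 944 + 6135875/18400857 = 17376544883/18400857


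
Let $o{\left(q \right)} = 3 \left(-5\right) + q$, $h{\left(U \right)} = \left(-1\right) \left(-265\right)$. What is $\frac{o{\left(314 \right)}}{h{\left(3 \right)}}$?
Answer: $\frac{299}{265} \approx 1.1283$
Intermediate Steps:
$h{\left(U \right)} = 265$
$o{\left(q \right)} = -15 + q$
$\frac{o{\left(314 \right)}}{h{\left(3 \right)}} = \frac{-15 + 314}{265} = 299 \cdot \frac{1}{265} = \frac{299}{265}$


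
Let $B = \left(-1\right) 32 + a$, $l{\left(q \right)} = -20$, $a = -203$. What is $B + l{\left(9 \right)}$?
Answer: $-255$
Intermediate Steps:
$B = -235$ ($B = \left(-1\right) 32 - 203 = -32 - 203 = -235$)
$B + l{\left(9 \right)} = -235 - 20 = -255$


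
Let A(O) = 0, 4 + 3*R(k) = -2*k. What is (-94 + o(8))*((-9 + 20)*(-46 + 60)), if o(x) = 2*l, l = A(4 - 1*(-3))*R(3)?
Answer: -14476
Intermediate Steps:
R(k) = -4/3 - 2*k/3 (R(k) = -4/3 + (-2*k)/3 = -4/3 - 2*k/3)
l = 0 (l = 0*(-4/3 - ⅔*3) = 0*(-4/3 - 2) = 0*(-10/3) = 0)
o(x) = 0 (o(x) = 2*0 = 0)
(-94 + o(8))*((-9 + 20)*(-46 + 60)) = (-94 + 0)*((-9 + 20)*(-46 + 60)) = -1034*14 = -94*154 = -14476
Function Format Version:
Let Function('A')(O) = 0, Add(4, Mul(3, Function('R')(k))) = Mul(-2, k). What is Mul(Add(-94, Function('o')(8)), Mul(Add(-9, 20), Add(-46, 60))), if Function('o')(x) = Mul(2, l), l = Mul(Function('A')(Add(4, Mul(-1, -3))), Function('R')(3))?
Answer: -14476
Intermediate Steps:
Function('R')(k) = Add(Rational(-4, 3), Mul(Rational(-2, 3), k)) (Function('R')(k) = Add(Rational(-4, 3), Mul(Rational(1, 3), Mul(-2, k))) = Add(Rational(-4, 3), Mul(Rational(-2, 3), k)))
l = 0 (l = Mul(0, Add(Rational(-4, 3), Mul(Rational(-2, 3), 3))) = Mul(0, Add(Rational(-4, 3), -2)) = Mul(0, Rational(-10, 3)) = 0)
Function('o')(x) = 0 (Function('o')(x) = Mul(2, 0) = 0)
Mul(Add(-94, Function('o')(8)), Mul(Add(-9, 20), Add(-46, 60))) = Mul(Add(-94, 0), Mul(Add(-9, 20), Add(-46, 60))) = Mul(-94, Mul(11, 14)) = Mul(-94, 154) = -14476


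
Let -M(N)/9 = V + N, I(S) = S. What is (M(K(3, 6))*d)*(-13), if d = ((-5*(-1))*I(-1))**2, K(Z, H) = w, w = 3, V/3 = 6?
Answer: 61425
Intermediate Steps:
V = 18 (V = 3*6 = 18)
K(Z, H) = 3
M(N) = -162 - 9*N (M(N) = -9*(18 + N) = -162 - 9*N)
d = 25 (d = (-5*(-1)*(-1))**2 = (5*(-1))**2 = (-5)**2 = 25)
(M(K(3, 6))*d)*(-13) = ((-162 - 9*3)*25)*(-13) = ((-162 - 27)*25)*(-13) = -189*25*(-13) = -4725*(-13) = 61425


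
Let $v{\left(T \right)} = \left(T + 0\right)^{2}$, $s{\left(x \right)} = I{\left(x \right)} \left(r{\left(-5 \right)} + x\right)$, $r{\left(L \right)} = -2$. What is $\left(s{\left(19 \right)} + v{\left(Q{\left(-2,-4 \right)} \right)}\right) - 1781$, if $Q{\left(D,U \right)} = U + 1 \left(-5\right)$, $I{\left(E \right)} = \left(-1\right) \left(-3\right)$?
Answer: $-1649$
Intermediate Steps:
$I{\left(E \right)} = 3$
$s{\left(x \right)} = -6 + 3 x$ ($s{\left(x \right)} = 3 \left(-2 + x\right) = -6 + 3 x$)
$Q{\left(D,U \right)} = -5 + U$ ($Q{\left(D,U \right)} = U - 5 = -5 + U$)
$v{\left(T \right)} = T^{2}$
$\left(s{\left(19 \right)} + v{\left(Q{\left(-2,-4 \right)} \right)}\right) - 1781 = \left(\left(-6 + 3 \cdot 19\right) + \left(-5 - 4\right)^{2}\right) - 1781 = \left(\left(-6 + 57\right) + \left(-9\right)^{2}\right) - 1781 = \left(51 + 81\right) - 1781 = 132 - 1781 = -1649$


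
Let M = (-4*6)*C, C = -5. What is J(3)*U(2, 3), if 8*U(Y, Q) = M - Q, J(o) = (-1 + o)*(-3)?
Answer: -351/4 ≈ -87.750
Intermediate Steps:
J(o) = 3 - 3*o
M = 120 (M = -4*6*(-5) = -24*(-5) = 120)
U(Y, Q) = 15 - Q/8 (U(Y, Q) = (120 - Q)/8 = 15 - Q/8)
J(3)*U(2, 3) = (3 - 3*3)*(15 - ⅛*3) = (3 - 9)*(15 - 3/8) = -6*117/8 = -351/4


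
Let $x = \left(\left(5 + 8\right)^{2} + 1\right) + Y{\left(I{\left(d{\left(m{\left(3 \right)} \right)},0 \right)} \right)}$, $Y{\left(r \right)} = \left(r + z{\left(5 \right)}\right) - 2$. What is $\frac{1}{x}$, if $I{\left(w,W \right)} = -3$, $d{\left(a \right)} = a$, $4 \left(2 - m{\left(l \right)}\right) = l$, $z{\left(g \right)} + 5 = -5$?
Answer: $\frac{1}{155} \approx 0.0064516$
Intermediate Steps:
$z{\left(g \right)} = -10$ ($z{\left(g \right)} = -5 - 5 = -10$)
$m{\left(l \right)} = 2 - \frac{l}{4}$
$Y{\left(r \right)} = -12 + r$ ($Y{\left(r \right)} = \left(r - 10\right) - 2 = \left(-10 + r\right) - 2 = -12 + r$)
$x = 155$ ($x = \left(\left(5 + 8\right)^{2} + 1\right) - 15 = \left(13^{2} + 1\right) - 15 = \left(169 + 1\right) - 15 = 170 - 15 = 155$)
$\frac{1}{x} = \frac{1}{155}$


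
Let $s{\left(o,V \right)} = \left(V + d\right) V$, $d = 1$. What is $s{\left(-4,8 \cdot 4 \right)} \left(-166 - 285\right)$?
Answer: $-476256$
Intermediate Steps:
$s{\left(o,V \right)} = V \left(1 + V\right)$ ($s{\left(o,V \right)} = \left(V + 1\right) V = \left(1 + V\right) V = V \left(1 + V\right)$)
$s{\left(-4,8 \cdot 4 \right)} \left(-166 - 285\right) = 8 \cdot 4 \left(1 + 8 \cdot 4\right) \left(-166 - 285\right) = 32 \left(1 + 32\right) \left(-451\right) = 32 \cdot 33 \left(-451\right) = 1056 \left(-451\right) = -476256$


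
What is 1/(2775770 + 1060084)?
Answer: 1/3835854 ≈ 2.6070e-7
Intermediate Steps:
1/(2775770 + 1060084) = 1/3835854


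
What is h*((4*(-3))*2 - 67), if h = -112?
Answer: 10192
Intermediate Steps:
h*((4*(-3))*2 - 67) = -112*((4*(-3))*2 - 67) = -112*(-12*2 - 67) = -112*(-24 - 67) = -112*(-91) = 10192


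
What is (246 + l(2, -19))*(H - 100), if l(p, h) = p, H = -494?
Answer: -147312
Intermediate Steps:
(246 + l(2, -19))*(H - 100) = (246 + 2)*(-494 - 100) = 248*(-594) = -147312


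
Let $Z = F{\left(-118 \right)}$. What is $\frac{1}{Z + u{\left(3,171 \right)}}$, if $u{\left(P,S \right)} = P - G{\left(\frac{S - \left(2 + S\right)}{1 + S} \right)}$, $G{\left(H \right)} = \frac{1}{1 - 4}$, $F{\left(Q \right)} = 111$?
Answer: $\frac{3}{343} \approx 0.0087464$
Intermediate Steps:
$Z = 111$
$G{\left(H \right)} = - \frac{1}{3}$ ($G{\left(H \right)} = \frac{1}{-3} = - \frac{1}{3}$)
$u{\left(P,S \right)} = \frac{1}{3} + P$ ($u{\left(P,S \right)} = P - - \frac{1}{3} = P + \frac{1}{3} = \frac{1}{3} + P$)
$\frac{1}{Z + u{\left(3,171 \right)}} = \frac{1}{111 + \left(\frac{1}{3} + 3\right)} = \frac{1}{111 + \frac{10}{3}} = \frac{1}{\frac{343}{3}} = \frac{3}{343}$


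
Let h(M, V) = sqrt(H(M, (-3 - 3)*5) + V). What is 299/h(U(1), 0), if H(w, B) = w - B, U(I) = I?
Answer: 299*sqrt(31)/31 ≈ 53.702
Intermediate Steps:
h(M, V) = sqrt(30 + M + V) (h(M, V) = sqrt((M - (-3 - 3)*5) + V) = sqrt((M - (-6)*5) + V) = sqrt((M - 1*(-30)) + V) = sqrt((M + 30) + V) = sqrt((30 + M) + V) = sqrt(30 + M + V))
299/h(U(1), 0) = 299/(sqrt(30 + 1 + 0)) = 299/(sqrt(31)) = 299*(sqrt(31)/31) = 299*sqrt(31)/31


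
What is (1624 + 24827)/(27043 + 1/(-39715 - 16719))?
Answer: 165859526/169571629 ≈ 0.97811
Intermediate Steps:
(1624 + 24827)/(27043 + 1/(-39715 - 16719)) = 26451/(27043 + 1/(-56434)) = 26451/(27043 - 1/56434) = 26451/(1526144661/56434) = 26451*(56434/1526144661) = 165859526/169571629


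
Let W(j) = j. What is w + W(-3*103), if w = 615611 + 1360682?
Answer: 1975984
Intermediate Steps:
w = 1976293
w + W(-3*103) = 1976293 - 3*103 = 1976293 - 309 = 1975984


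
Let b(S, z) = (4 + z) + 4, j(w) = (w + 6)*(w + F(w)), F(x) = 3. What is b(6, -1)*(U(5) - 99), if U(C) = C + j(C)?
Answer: -42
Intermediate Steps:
j(w) = (3 + w)*(6 + w) (j(w) = (w + 6)*(w + 3) = (6 + w)*(3 + w) = (3 + w)*(6 + w))
b(S, z) = 8 + z
U(C) = 18 + C**2 + 10*C (U(C) = C + (18 + C**2 + 9*C) = 18 + C**2 + 10*C)
b(6, -1)*(U(5) - 99) = (8 - 1)*((18 + 5**2 + 10*5) - 99) = 7*((18 + 25 + 50) - 99) = 7*(93 - 99) = 7*(-6) = -42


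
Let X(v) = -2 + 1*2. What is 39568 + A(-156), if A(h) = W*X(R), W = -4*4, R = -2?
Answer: 39568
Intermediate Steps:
X(v) = 0 (X(v) = -2 + 2 = 0)
W = -16
A(h) = 0 (A(h) = -16*0 = 0)
39568 + A(-156) = 39568 + 0 = 39568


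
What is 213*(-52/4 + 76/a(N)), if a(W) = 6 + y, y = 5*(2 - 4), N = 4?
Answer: -6816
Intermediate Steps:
y = -10 (y = 5*(-2) = -10)
a(W) = -4 (a(W) = 6 - 10 = -4)
213*(-52/4 + 76/a(N)) = 213*(-52/4 + 76/(-4)) = 213*(-52*1/4 + 76*(-1/4)) = 213*(-13 - 19) = 213*(-32) = -6816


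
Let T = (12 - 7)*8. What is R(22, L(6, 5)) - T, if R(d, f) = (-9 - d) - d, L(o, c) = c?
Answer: -93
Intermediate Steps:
R(d, f) = -9 - 2*d
T = 40 (T = 5*8 = 40)
R(22, L(6, 5)) - T = (-9 - 2*22) - 1*40 = (-9 - 44) - 40 = -53 - 40 = -93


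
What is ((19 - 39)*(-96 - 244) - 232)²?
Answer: 43138624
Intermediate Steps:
((19 - 39)*(-96 - 244) - 232)² = (-20*(-340) - 232)² = (6800 - 232)² = 6568² = 43138624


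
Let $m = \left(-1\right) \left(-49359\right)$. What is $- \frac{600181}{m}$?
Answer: $- \frac{600181}{49359} \approx -12.16$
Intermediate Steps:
$m = 49359$
$- \frac{600181}{m} = - \frac{600181}{49359}$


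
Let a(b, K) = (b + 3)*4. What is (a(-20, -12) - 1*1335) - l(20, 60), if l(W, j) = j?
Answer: -1463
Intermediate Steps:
a(b, K) = 12 + 4*b (a(b, K) = (3 + b)*4 = 12 + 4*b)
(a(-20, -12) - 1*1335) - l(20, 60) = ((12 + 4*(-20)) - 1*1335) - 1*60 = ((12 - 80) - 1335) - 60 = (-68 - 1335) - 60 = -1403 - 60 = -1463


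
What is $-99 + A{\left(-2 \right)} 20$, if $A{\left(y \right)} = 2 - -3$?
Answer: $1$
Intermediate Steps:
$A{\left(y \right)} = 5$ ($A{\left(y \right)} = 2 + 3 = 5$)
$-99 + A{\left(-2 \right)} 20 = -99 + 5 \cdot 20 = -99 + 100 = 1$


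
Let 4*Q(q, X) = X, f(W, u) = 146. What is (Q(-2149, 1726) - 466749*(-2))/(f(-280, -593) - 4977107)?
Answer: -1867859/9953922 ≈ -0.18765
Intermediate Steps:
Q(q, X) = X/4
(Q(-2149, 1726) - 466749*(-2))/(f(-280, -593) - 4977107) = ((¼)*1726 - 466749*(-2))/(146 - 4977107) = (863/2 + 933498)/(-4976961) = (1867859/2)*(-1/4976961) = -1867859/9953922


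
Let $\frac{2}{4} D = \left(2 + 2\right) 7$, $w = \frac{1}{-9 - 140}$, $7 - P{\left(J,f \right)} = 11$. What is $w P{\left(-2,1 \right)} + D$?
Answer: $\frac{8348}{149} \approx 56.027$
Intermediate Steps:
$P{\left(J,f \right)} = -4$ ($P{\left(J,f \right)} = 7 - 11 = -4$)
$w = - \frac{1}{149}$ ($w = \frac{1}{-149} = - \frac{1}{149} \approx -0.0067114$)
$D = 56$ ($D = 2 \left(2 + 2\right) 7 = 2 \cdot 4 \cdot 7 = 2 \cdot 28 = 56$)
$w P{\left(-2,1 \right)} + D = \left(- \frac{1}{149}\right) \left(-4\right) + 56 = \frac{4}{149} + 56 = \frac{8348}{149}$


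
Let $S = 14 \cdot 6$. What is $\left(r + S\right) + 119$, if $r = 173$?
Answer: $376$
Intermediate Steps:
$S = 84$
$\left(r + S\right) + 119 = \left(173 + 84\right) + 119 = 257 + 119 = 376$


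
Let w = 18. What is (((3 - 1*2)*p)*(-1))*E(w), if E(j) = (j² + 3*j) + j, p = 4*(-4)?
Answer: 6336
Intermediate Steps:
p = -16
E(j) = j² + 4*j
(((3 - 1*2)*p)*(-1))*E(w) = (((3 - 1*2)*(-16))*(-1))*(18*(4 + 18)) = (((3 - 2)*(-16))*(-1))*(18*22) = ((1*(-16))*(-1))*396 = -16*(-1)*396 = 16*396 = 6336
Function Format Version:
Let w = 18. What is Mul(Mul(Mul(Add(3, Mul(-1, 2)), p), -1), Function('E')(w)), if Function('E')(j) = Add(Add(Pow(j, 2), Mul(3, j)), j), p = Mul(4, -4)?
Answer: 6336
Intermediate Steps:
p = -16
Function('E')(j) = Add(Pow(j, 2), Mul(4, j))
Mul(Mul(Mul(Add(3, Mul(-1, 2)), p), -1), Function('E')(w)) = Mul(Mul(Mul(Add(3, Mul(-1, 2)), -16), -1), Mul(18, Add(4, 18))) = Mul(Mul(Mul(Add(3, -2), -16), -1), Mul(18, 22)) = Mul(Mul(Mul(1, -16), -1), 396) = Mul(Mul(-16, -1), 396) = Mul(16, 396) = 6336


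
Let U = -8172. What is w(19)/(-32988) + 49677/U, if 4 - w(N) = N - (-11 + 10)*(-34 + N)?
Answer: -16559/2724 ≈ -6.0789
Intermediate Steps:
w(N) = 38 - 2*N (w(N) = 4 - (N - (-11 + 10)*(-34 + N)) = 4 - (N - (-1)*(-34 + N)) = 4 - (N - (34 - N)) = 4 - (N + (-34 + N)) = 4 - (-34 + 2*N) = 4 + (34 - 2*N) = 38 - 2*N)
w(19)/(-32988) + 49677/U = (38 - 2*19)/(-32988) + 49677/(-8172) = (38 - 38)*(-1/32988) + 49677*(-1/8172) = 0*(-1/32988) - 16559/2724 = 0 - 16559/2724 = -16559/2724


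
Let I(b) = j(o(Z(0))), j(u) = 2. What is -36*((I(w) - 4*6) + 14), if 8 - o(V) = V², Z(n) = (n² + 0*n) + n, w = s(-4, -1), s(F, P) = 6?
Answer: 288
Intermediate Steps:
w = 6
Z(n) = n + n² (Z(n) = (n² + 0) + n = n² + n = n + n²)
o(V) = 8 - V²
I(b) = 2
-36*((I(w) - 4*6) + 14) = -36*((2 - 4*6) + 14) = -36*((2 - 24) + 14) = -36*(-22 + 14) = -36*(-8) = 288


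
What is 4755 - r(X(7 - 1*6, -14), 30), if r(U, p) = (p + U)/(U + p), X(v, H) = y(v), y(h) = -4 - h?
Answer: 4754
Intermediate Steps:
X(v, H) = -4 - v
r(U, p) = 1 (r(U, p) = (U + p)/(U + p) = 1)
4755 - r(X(7 - 1*6, -14), 30) = 4755 - 1*1 = 4755 - 1 = 4754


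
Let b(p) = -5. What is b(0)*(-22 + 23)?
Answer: -5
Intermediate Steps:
b(0)*(-22 + 23) = -5*(-22 + 23) = -5*1 = -5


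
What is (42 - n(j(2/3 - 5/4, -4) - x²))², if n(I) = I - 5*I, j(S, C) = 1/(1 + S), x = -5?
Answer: 58564/25 ≈ 2342.6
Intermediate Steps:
n(I) = -4*I
(42 - n(j(2/3 - 5/4, -4) - x²))² = (42 - (-4)*(1/(1 + (2/3 - 5/4)) - 1*(-5)²))² = (42 - (-4)*(1/(1 + (2*(⅓) - 5*¼)) - 1*25))² = (42 - (-4)*(1/(1 + (⅔ - 5/4)) - 25))² = (42 - (-4)*(1/(1 - 7/12) - 25))² = (42 - (-4)*(1/(5/12) - 25))² = (42 - (-4)*(12/5 - 25))² = (42 - (-4)*(-113)/5)² = (42 - 1*452/5)² = (42 - 452/5)² = (-242/5)² = 58564/25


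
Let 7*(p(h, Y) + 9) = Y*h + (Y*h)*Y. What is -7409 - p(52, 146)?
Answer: -166832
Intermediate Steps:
p(h, Y) = -9 + Y*h/7 + h*Y²/7 (p(h, Y) = -9 + (Y*h + (Y*h)*Y)/7 = -9 + (Y*h + h*Y²)/7 = -9 + (Y*h/7 + h*Y²/7) = -9 + Y*h/7 + h*Y²/7)
-7409 - p(52, 146) = -7409 - (-9 + (⅐)*146*52 + (⅐)*52*146²) = -7409 - (-9 + 7592/7 + (⅐)*52*21316) = -7409 - (-9 + 7592/7 + 1108432/7) = -7409 - 1*159423 = -7409 - 159423 = -166832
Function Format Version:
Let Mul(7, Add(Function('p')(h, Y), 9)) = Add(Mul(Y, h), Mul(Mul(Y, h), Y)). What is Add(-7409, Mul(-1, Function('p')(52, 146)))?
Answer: -166832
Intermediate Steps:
Function('p')(h, Y) = Add(-9, Mul(Rational(1, 7), Y, h), Mul(Rational(1, 7), h, Pow(Y, 2))) (Function('p')(h, Y) = Add(-9, Mul(Rational(1, 7), Add(Mul(Y, h), Mul(Mul(Y, h), Y)))) = Add(-9, Mul(Rational(1, 7), Add(Mul(Y, h), Mul(h, Pow(Y, 2))))) = Add(-9, Add(Mul(Rational(1, 7), Y, h), Mul(Rational(1, 7), h, Pow(Y, 2)))) = Add(-9, Mul(Rational(1, 7), Y, h), Mul(Rational(1, 7), h, Pow(Y, 2))))
Add(-7409, Mul(-1, Function('p')(52, 146))) = Add(-7409, Mul(-1, Add(-9, Mul(Rational(1, 7), 146, 52), Mul(Rational(1, 7), 52, Pow(146, 2))))) = Add(-7409, Mul(-1, Add(-9, Rational(7592, 7), Mul(Rational(1, 7), 52, 21316)))) = Add(-7409, Mul(-1, Add(-9, Rational(7592, 7), Rational(1108432, 7)))) = Add(-7409, Mul(-1, 159423)) = Add(-7409, -159423) = -166832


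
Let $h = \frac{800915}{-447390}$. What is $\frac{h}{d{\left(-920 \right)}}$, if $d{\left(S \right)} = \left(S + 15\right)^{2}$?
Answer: $- \frac{160183}{73284718950} \approx -2.1858 \cdot 10^{-6}$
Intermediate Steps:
$d{\left(S \right)} = \left(15 + S\right)^{2}$
$h = - \frac{160183}{89478}$ ($h = 800915 \left(- \frac{1}{447390}\right) = - \frac{160183}{89478} \approx -1.7902$)
$\frac{h}{d{\left(-920 \right)}} = - \frac{160183}{89478 \left(15 - 920\right)^{2}} = - \frac{160183}{89478 \left(-905\right)^{2}} = - \frac{160183}{89478 \cdot 819025} = \left(- \frac{160183}{89478}\right) \frac{1}{819025} = - \frac{160183}{73284718950}$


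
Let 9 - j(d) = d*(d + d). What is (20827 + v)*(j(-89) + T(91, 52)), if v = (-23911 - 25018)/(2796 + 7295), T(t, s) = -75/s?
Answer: -43251973357062/131183 ≈ -3.2971e+8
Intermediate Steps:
j(d) = 9 - 2*d**2 (j(d) = 9 - d*(d + d) = 9 - d*2*d = 9 - 2*d**2)
v = -48929/10091 ≈ -4.8488
(20827 + v)*(j(-89) + T(91, 52)) = (20827 - 48929/10091)*((9 - 2*(-89)**2) - 75/52) = 210116328*((9 - 2*7921) - 75*1/52)/10091 = 210116328*((9 - 15842) - 75/52)/10091 = 210116328*(-15833 - 75/52)/10091 = (210116328/10091)*(-823391/52) = -43251973357062/131183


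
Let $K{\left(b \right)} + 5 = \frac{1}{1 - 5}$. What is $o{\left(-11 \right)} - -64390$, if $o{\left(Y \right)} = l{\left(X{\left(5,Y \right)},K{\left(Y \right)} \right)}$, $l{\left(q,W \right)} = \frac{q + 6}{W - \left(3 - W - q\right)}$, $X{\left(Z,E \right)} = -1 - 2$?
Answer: $\frac{708288}{11} \approx 64390.0$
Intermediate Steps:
$K{\left(b \right)} = - \frac{21}{4}$ ($K{\left(b \right)} = -5 + \frac{1}{1 - 5} = -5 + \frac{1}{-4} = -5 - \frac{1}{4} = - \frac{21}{4}$)
$X{\left(Z,E \right)} = -3$ ($X{\left(Z,E \right)} = -1 - 2 = -3$)
$l{\left(q,W \right)} = \frac{6 + q}{-3 + q + 2 W}$ ($l{\left(q,W \right)} = \frac{6 + q}{W - \left(3 - W - q\right)} = \frac{6 + q}{W + \left(-3 + W + q\right)} = \frac{6 + q}{-3 + q + 2 W}$)
$o{\left(Y \right)} = - \frac{2}{11}$ ($o{\left(Y \right)} = \frac{6 - 3}{-3 - 3 + 2 \left(- \frac{21}{4}\right)} = \frac{1}{-3 - 3 - \frac{21}{2}} \cdot 3 = \frac{1}{- \frac{33}{2}} \cdot 3 = \left(- \frac{2}{33}\right) 3 = - \frac{2}{11}$)
$o{\left(-11 \right)} - -64390 = - \frac{2}{11} - -64390 = - \frac{2}{11} + 64390 = \frac{708288}{11}$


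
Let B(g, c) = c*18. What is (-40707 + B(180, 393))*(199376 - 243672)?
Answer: 1489807368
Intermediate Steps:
B(g, c) = 18*c
(-40707 + B(180, 393))*(199376 - 243672) = (-40707 + 18*393)*(199376 - 243672) = (-40707 + 7074)*(-44296) = -33633*(-44296) = 1489807368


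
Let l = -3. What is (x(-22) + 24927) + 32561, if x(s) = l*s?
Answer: 57554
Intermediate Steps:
x(s) = -3*s
(x(-22) + 24927) + 32561 = (-3*(-22) + 24927) + 32561 = (66 + 24927) + 32561 = 24993 + 32561 = 57554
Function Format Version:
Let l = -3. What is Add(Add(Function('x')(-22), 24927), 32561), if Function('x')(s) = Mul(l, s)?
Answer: 57554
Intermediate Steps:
Function('x')(s) = Mul(-3, s)
Add(Add(Function('x')(-22), 24927), 32561) = Add(Add(Mul(-3, -22), 24927), 32561) = Add(Add(66, 24927), 32561) = Add(24993, 32561) = 57554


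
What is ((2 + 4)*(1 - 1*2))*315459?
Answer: -1892754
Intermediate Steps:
((2 + 4)*(1 - 1*2))*315459 = (6*(1 - 2))*315459 = (6*(-1))*315459 = -6*315459 = -1892754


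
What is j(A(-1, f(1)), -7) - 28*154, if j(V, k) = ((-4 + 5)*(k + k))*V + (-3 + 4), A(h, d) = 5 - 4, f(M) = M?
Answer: -4325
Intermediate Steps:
A(h, d) = 1
j(V, k) = 1 + 2*V*k (j(V, k) = (1*(2*k))*V + 1 = (2*k)*V + 1 = 2*V*k + 1 = 1 + 2*V*k)
j(A(-1, f(1)), -7) - 28*154 = (1 + 2*1*(-7)) - 28*154 = (1 - 14) - 4312 = -13 - 4312 = -4325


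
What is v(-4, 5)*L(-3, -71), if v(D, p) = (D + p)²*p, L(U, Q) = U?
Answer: -15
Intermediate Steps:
v(D, p) = p*(D + p)²
v(-4, 5)*L(-3, -71) = (5*(-4 + 5)²)*(-3) = (5*1²)*(-3) = (5*1)*(-3) = 5*(-3) = -15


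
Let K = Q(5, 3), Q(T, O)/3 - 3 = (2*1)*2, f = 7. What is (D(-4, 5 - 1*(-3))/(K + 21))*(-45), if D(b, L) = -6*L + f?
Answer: 615/14 ≈ 43.929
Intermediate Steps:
D(b, L) = 7 - 6*L (D(b, L) = -6*L + 7 = 7 - 6*L)
Q(T, O) = 21 (Q(T, O) = 9 + 3*((2*1)*2) = 9 + 3*(2*2) = 9 + 3*4 = 9 + 12 = 21)
K = 21
(D(-4, 5 - 1*(-3))/(K + 21))*(-45) = ((7 - 6*(5 - 1*(-3)))/(21 + 21))*(-45) = ((7 - 6*(5 + 3))/42)*(-45) = ((7 - 6*8)/42)*(-45) = ((7 - 48)/42)*(-45) = ((1/42)*(-41))*(-45) = -41/42*(-45) = 615/14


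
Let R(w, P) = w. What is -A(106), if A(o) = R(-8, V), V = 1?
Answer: 8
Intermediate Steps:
A(o) = -8
-A(106) = -1*(-8) = 8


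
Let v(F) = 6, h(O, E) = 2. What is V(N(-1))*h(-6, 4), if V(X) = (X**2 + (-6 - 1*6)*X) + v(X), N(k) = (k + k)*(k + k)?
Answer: -52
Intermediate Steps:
N(k) = 4*k**2 (N(k) = (2*k)*(2*k) = 4*k**2)
V(X) = 6 + X**2 - 12*X (V(X) = (X**2 + (-6 - 1*6)*X) + 6 = (X**2 + (-6 - 6)*X) + 6 = (X**2 - 12*X) + 6 = 6 + X**2 - 12*X)
V(N(-1))*h(-6, 4) = (6 + (4*(-1)**2)**2 - 48*(-1)**2)*2 = (6 + (4*1)**2 - 48)*2 = (6 + 4**2 - 12*4)*2 = (6 + 16 - 48)*2 = -26*2 = -52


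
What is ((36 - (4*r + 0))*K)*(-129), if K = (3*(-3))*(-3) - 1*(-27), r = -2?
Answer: -306504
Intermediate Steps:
K = 54 (K = -9*(-3) + 27 = 27 + 27 = 54)
((36 - (4*r + 0))*K)*(-129) = ((36 - (4*(-2) + 0))*54)*(-129) = ((36 - (-8 + 0))*54)*(-129) = ((36 - 1*(-8))*54)*(-129) = ((36 + 8)*54)*(-129) = (44*54)*(-129) = 2376*(-129) = -306504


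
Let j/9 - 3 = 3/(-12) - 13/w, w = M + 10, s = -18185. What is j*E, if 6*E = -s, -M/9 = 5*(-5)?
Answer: 27637563/376 ≈ 73504.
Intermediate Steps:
M = 225 (M = -45*(-5) = -9*(-25) = 225)
w = 235 (w = 225 + 10 = 235)
E = 18185/6 (E = (-1*(-18185))/6 = (⅙)*18185 = 18185/6 ≈ 3030.8)
j = 22797/940 (j = 27 + 9*(3/(-12) - 13/235) = 27 + 9*(3*(-1/12) - 13*1/235) = 27 + 9*(-¼ - 13/235) = 27 + 9*(-287/940) = 27 - 2583/940 = 22797/940 ≈ 24.252)
j*E = (22797/940)*(18185/6) = 27637563/376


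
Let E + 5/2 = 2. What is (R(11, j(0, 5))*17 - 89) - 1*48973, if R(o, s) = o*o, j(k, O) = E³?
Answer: -47005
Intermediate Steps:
E = -½ (E = -5/2 + 2 = -½ ≈ -0.50000)
j(k, O) = -⅛ (j(k, O) = (-½)³ = -⅛)
R(o, s) = o²
(R(11, j(0, 5))*17 - 89) - 1*48973 = (11²*17 - 89) - 1*48973 = (121*17 - 89) - 48973 = (2057 - 89) - 48973 = 1968 - 48973 = -47005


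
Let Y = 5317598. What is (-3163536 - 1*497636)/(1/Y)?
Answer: -19468640904856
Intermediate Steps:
(-3163536 - 1*497636)/(1/Y) = (-3163536 - 1*497636)/(1/5317598) = (-3163536 - 497636)/(1/5317598) = -3661172*5317598 = -19468640904856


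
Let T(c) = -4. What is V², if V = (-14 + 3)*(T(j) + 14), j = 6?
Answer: 12100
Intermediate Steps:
V = -110 (V = (-14 + 3)*(-4 + 14) = -11*10 = -110)
V² = (-110)² = 12100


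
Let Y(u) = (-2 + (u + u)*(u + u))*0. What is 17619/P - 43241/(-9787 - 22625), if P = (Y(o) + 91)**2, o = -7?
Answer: 132735107/38343396 ≈ 3.4617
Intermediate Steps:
Y(u) = 0 (Y(u) = (-2 + (2*u)*(2*u))*0 = (-2 + 4*u**2)*0 = 0)
P = 8281 (P = (0 + 91)**2 = 91**2 = 8281)
17619/P - 43241/(-9787 - 22625) = 17619/8281 - 43241/(-9787 - 22625) = 17619*(1/8281) - 43241/(-32412) = 2517/1183 - 43241*(-1/32412) = 2517/1183 + 43241/32412 = 132735107/38343396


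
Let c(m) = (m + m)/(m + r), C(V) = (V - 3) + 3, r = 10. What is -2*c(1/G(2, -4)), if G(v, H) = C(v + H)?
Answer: 4/19 ≈ 0.21053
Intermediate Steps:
C(V) = V (C(V) = (-3 + V) + 3 = V)
G(v, H) = H + v (G(v, H) = v + H = H + v)
c(m) = 2*m/(10 + m) (c(m) = (m + m)/(m + 10) = (2*m)/(10 + m) = 2*m/(10 + m))
-2*c(1/G(2, -4)) = -4/((-4 + 2)*(10 + 1/(-4 + 2))) = -4/((-2)*(10 + 1/(-2))) = -4*(-1)/(2*(10 - ½)) = -4*(-1)/(2*19/2) = -4*(-1)*2/(2*19) = -2*(-2/19) = 4/19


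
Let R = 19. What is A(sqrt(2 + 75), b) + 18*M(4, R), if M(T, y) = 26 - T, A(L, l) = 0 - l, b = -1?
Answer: 397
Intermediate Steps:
A(L, l) = -l
A(sqrt(2 + 75), b) + 18*M(4, R) = -1*(-1) + 18*(26 - 1*4) = 1 + 18*(26 - 4) = 1 + 18*22 = 1 + 396 = 397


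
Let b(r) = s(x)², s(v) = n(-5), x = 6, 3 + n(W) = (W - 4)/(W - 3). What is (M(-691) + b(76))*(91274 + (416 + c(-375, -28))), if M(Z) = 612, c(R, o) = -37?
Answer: 3610486629/64 ≈ 5.6414e+7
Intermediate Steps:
n(W) = -3 + (-4 + W)/(-3 + W) (n(W) = -3 + (W - 4)/(W - 3) = -3 + (-4 + W)/(-3 + W))
s(v) = -15/8 (s(v) = (5 - 2*(-5))/(-3 - 5) = (5 + 10)/(-8) = -⅛*15 = -15/8)
b(r) = 225/64 (b(r) = (-15/8)² = 225/64)
(M(-691) + b(76))*(91274 + (416 + c(-375, -28))) = (612 + 225/64)*(91274 + (416 - 37)) = 39393*(91274 + 379)/64 = (39393/64)*91653 = 3610486629/64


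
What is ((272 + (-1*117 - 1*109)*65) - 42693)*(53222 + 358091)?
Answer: -23490496743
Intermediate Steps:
((272 + (-1*117 - 1*109)*65) - 42693)*(53222 + 358091) = ((272 + (-117 - 109)*65) - 42693)*411313 = ((272 - 226*65) - 42693)*411313 = ((272 - 14690) - 42693)*411313 = (-14418 - 42693)*411313 = -57111*411313 = -23490496743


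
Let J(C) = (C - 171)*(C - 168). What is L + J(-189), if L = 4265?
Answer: 132785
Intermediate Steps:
J(C) = (-171 + C)*(-168 + C)
L + J(-189) = 4265 + (28728 + (-189)² - 339*(-189)) = 4265 + (28728 + 35721 + 64071) = 4265 + 128520 = 132785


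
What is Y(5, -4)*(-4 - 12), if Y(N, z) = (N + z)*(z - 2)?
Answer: 96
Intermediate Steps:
Y(N, z) = (-2 + z)*(N + z) (Y(N, z) = (N + z)*(-2 + z) = (-2 + z)*(N + z))
Y(5, -4)*(-4 - 12) = ((-4)² - 2*5 - 2*(-4) + 5*(-4))*(-4 - 12) = (16 - 10 + 8 - 20)*(-16) = -6*(-16) = 96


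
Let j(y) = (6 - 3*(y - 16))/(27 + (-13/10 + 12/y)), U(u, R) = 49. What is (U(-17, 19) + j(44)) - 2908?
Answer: -8176743/2857 ≈ -2862.0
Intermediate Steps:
j(y) = (54 - 3*y)/(257/10 + 12/y) (j(y) = (6 - 3*(-16 + y))/(27 + (-13*1/10 + 12/y)) = (6 + (48 - 3*y))/(27 + (-13/10 + 12/y)) = (54 - 3*y)/(257/10 + 12/y))
(U(-17, 19) + j(44)) - 2908 = (49 + 30*44*(18 - 1*44)/(120 + 257*44)) - 2908 = (49 + 30*44*(18 - 44)/(120 + 11308)) - 2908 = (49 + 30*44*(-26)/11428) - 2908 = (49 + 30*44*(1/11428)*(-26)) - 2908 = (49 - 8580/2857) - 2908 = 131413/2857 - 2908 = -8176743/2857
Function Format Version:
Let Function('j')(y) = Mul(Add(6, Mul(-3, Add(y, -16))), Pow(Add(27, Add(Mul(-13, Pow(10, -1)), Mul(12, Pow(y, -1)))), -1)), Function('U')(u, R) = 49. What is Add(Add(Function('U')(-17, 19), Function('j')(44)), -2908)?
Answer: Rational(-8176743, 2857) ≈ -2862.0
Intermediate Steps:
Function('j')(y) = Mul(Pow(Add(Rational(257, 10), Mul(12, Pow(y, -1))), -1), Add(54, Mul(-3, y))) (Function('j')(y) = Mul(Add(6, Mul(-3, Add(-16, y))), Pow(Add(27, Add(Mul(-13, Rational(1, 10)), Mul(12, Pow(y, -1)))), -1)) = Mul(Add(6, Add(48, Mul(-3, y))), Pow(Add(27, Add(Rational(-13, 10), Mul(12, Pow(y, -1)))), -1)) = Mul(Add(54, Mul(-3, y)), Pow(Add(Rational(257, 10), Mul(12, Pow(y, -1))), -1)) = Mul(Pow(Add(Rational(257, 10), Mul(12, Pow(y, -1))), -1), Add(54, Mul(-3, y))))
Add(Add(Function('U')(-17, 19), Function('j')(44)), -2908) = Add(Add(49, Mul(30, 44, Pow(Add(120, Mul(257, 44)), -1), Add(18, Mul(-1, 44)))), -2908) = Add(Add(49, Mul(30, 44, Pow(Add(120, 11308), -1), Add(18, -44))), -2908) = Add(Add(49, Mul(30, 44, Pow(11428, -1), -26)), -2908) = Add(Add(49, Mul(30, 44, Rational(1, 11428), -26)), -2908) = Add(Add(49, Rational(-8580, 2857)), -2908) = Add(Rational(131413, 2857), -2908) = Rational(-8176743, 2857)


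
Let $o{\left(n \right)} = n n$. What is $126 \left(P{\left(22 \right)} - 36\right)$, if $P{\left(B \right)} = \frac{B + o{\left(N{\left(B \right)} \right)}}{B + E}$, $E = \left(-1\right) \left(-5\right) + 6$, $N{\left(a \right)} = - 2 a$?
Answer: $2940$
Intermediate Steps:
$o{\left(n \right)} = n^{2}$
$E = 11$ ($E = 5 + 6 = 11$)
$P{\left(B \right)} = \frac{B + 4 B^{2}}{11 + B}$ ($P{\left(B \right)} = \frac{B + \left(- 2 B\right)^{2}}{B + 11} = \frac{B + 4 B^{2}}{11 + B}$)
$126 \left(P{\left(22 \right)} - 36\right) = 126 \left(\frac{22 \left(1 + 4 \cdot 22\right)}{11 + 22} - 36\right) = 126 \left(\frac{22 \left(1 + 88\right)}{33} - 36\right) = 126 \left(22 \cdot \frac{1}{33} \cdot 89 - 36\right) = 126 \left(\frac{178}{3} - 36\right) = 126 \cdot \frac{70}{3} = 2940$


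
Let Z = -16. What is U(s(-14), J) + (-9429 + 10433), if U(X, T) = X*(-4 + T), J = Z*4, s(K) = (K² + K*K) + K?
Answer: -24700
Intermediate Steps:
s(K) = K + 2*K² (s(K) = (K² + K²) + K = 2*K² + K = K + 2*K²)
J = -64 (J = -16*4 = -64)
U(s(-14), J) + (-9429 + 10433) = (-14*(1 + 2*(-14)))*(-4 - 64) + (-9429 + 10433) = -14*(1 - 28)*(-68) + 1004 = -14*(-27)*(-68) + 1004 = 378*(-68) + 1004 = -25704 + 1004 = -24700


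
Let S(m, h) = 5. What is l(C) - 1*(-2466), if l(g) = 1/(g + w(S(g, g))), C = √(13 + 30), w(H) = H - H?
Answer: 2466 + √43/43 ≈ 2466.2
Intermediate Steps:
w(H) = 0
C = √43 ≈ 6.5574
l(g) = 1/g (l(g) = 1/(g + 0) = 1/g)
l(C) - 1*(-2466) = 1/(√43) - 1*(-2466) = √43/43 + 2466 = 2466 + √43/43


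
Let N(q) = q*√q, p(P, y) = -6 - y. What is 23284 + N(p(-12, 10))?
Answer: 23284 - 64*I ≈ 23284.0 - 64.0*I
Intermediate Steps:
N(q) = q^(3/2)
23284 + N(p(-12, 10)) = 23284 + (-6 - 1*10)^(3/2) = 23284 + (-6 - 10)^(3/2) = 23284 + (-16)^(3/2) = 23284 - 64*I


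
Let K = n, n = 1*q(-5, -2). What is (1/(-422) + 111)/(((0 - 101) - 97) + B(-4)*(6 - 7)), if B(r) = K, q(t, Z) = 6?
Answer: -46841/86088 ≈ -0.54411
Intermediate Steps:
n = 6 (n = 1*6 = 6)
K = 6
B(r) = 6
(1/(-422) + 111)/(((0 - 101) - 97) + B(-4)*(6 - 7)) = (1/(-422) + 111)/(((0 - 101) - 97) + 6*(6 - 7)) = (-1/422 + 111)/((-101 - 97) + 6*(-1)) = 46841/(422*(-198 - 6)) = (46841/422)/(-204) = (46841/422)*(-1/204) = -46841/86088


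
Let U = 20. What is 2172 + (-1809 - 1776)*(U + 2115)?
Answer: -7651803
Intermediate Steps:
2172 + (-1809 - 1776)*(U + 2115) = 2172 + (-1809 - 1776)*(20 + 2115) = 2172 - 3585*2135 = 2172 - 7653975 = -7651803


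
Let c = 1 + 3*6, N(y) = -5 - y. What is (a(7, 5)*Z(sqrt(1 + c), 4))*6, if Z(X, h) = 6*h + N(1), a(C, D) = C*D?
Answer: 3780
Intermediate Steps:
c = 19 (c = 1 + 18 = 19)
Z(X, h) = -6 + 6*h (Z(X, h) = 6*h + (-5 - 1*1) = 6*h + (-5 - 1) = 6*h - 6 = -6 + 6*h)
(a(7, 5)*Z(sqrt(1 + c), 4))*6 = ((7*5)*(-6 + 6*4))*6 = (35*(-6 + 24))*6 = (35*18)*6 = 630*6 = 3780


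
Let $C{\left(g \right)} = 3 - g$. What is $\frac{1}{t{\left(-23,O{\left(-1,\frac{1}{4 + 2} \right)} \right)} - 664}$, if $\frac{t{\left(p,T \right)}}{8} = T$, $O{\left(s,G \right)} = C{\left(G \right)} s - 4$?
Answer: $- \frac{3}{2156} \approx -0.0013915$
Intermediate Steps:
$O{\left(s,G \right)} = -4 + s \left(3 - G\right)$ ($O{\left(s,G \right)} = \left(3 - G\right) s - 4 = s \left(3 - G\right) - 4 = -4 + s \left(3 - G\right)$)
$t{\left(p,T \right)} = 8 T$
$\frac{1}{t{\left(-23,O{\left(-1,\frac{1}{4 + 2} \right)} \right)} - 664} = \frac{1}{8 \left(-4 - - (-3 + \frac{1}{4 + 2})\right) - 664} = \frac{1}{8 \left(-4 - - (-3 + \frac{1}{6})\right) - 664} = \frac{1}{8 \left(-4 - \left(-1\right) \left(- \frac{17}{6}\right)\right) - 664} = \frac{1}{8 \left(-4 - \frac{17}{6}\right) - 664} = \frac{1}{8 \left(- \frac{41}{6}\right) - 664} = \frac{1}{- \frac{164}{3} - 664} = \frac{1}{- \frac{2156}{3}} = - \frac{3}{2156}$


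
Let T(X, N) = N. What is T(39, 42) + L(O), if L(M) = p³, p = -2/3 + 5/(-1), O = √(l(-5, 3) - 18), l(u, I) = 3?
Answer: -3779/27 ≈ -139.96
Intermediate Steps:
O = I*√15 (O = √(3 - 18) = √(-15) = I*√15 ≈ 3.873*I)
p = -17/3 (p = -2*⅓ + 5*(-1) = -⅔ - 5 = -17/3 ≈ -5.6667)
L(M) = -4913/27 (L(M) = (-17/3)³ = -4913/27)
T(39, 42) + L(O) = 42 - 4913/27 = -3779/27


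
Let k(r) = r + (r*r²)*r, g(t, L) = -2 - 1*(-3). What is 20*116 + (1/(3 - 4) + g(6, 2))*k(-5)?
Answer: 2320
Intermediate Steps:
g(t, L) = 1 (g(t, L) = -2 + 3 = 1)
k(r) = r + r⁴ (k(r) = r + r³*r = r + r⁴)
20*116 + (1/(3 - 4) + g(6, 2))*k(-5) = 20*116 + (1/(3 - 4) + 1)*(-5 + (-5)⁴) = 2320 + (1/(-1) + 1)*(-5 + 625) = 2320 + (-1 + 1)*620 = 2320 + 0*620 = 2320 + 0 = 2320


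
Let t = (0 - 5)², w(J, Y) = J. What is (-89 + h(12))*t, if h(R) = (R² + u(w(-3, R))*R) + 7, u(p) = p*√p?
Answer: 1550 - 900*I*√3 ≈ 1550.0 - 1558.8*I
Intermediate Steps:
u(p) = p^(3/2)
h(R) = 7 + R² - 3*I*R*√3 (h(R) = (R² + (-3)^(3/2)*R) + 7 = (R² + (-3*I*√3)*R) + 7 = (R² - 3*I*R*√3) + 7 = 7 + R² - 3*I*R*√3)
t = 25 (t = (-5)² = 25)
(-89 + h(12))*t = (-89 + (7 + 12² - 3*I*12*√3))*25 = (-89 + (7 + 144 - 36*I*√3))*25 = (-89 + (151 - 36*I*√3))*25 = (62 - 36*I*√3)*25 = 1550 - 900*I*√3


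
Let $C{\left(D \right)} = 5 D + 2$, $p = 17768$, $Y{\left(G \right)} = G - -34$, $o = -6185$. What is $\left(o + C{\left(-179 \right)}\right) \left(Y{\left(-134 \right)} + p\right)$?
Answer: $-125054104$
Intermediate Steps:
$Y{\left(G \right)} = 34 + G$ ($Y{\left(G \right)} = G + 34 = 34 + G$)
$C{\left(D \right)} = 2 + 5 D$
$\left(o + C{\left(-179 \right)}\right) \left(Y{\left(-134 \right)} + p\right) = \left(-6185 + \left(2 + 5 \left(-179\right)\right)\right) \left(\left(34 - 134\right) + 17768\right) = \left(-6185 + \left(2 - 895\right)\right) \left(-100 + 17768\right) = \left(-6185 - 893\right) 17668 = \left(-7078\right) 17668 = -125054104$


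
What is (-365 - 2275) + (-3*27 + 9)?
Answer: -2712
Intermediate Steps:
(-365 - 2275) + (-3*27 + 9) = -2640 + (-81 + 9) = -2640 - 72 = -2712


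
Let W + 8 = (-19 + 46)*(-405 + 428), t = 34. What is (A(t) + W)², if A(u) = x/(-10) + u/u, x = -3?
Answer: 37736449/100 ≈ 3.7736e+5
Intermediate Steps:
W = 613 (W = -8 + (-19 + 46)*(-405 + 428) = -8 + 27*23 = -8 + 621 = 613)
A(u) = 13/10 (A(u) = -3/(-10) + u/u = -3*(-⅒) + 1 = 3/10 + 1 = 13/10)
(A(t) + W)² = (13/10 + 613)² = (6143/10)² = 37736449/100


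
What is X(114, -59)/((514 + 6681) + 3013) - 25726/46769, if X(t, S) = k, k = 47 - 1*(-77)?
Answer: -64202913/119354488 ≈ -0.53792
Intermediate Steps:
k = 124 (k = 47 + 77 = 124)
X(t, S) = 124
X(114, -59)/((514 + 6681) + 3013) - 25726/46769 = 124/((514 + 6681) + 3013) - 25726/46769 = 124/(7195 + 3013) - 25726*1/46769 = 124/10208 - 25726/46769 = 124*(1/10208) - 25726/46769 = 31/2552 - 25726/46769 = -64202913/119354488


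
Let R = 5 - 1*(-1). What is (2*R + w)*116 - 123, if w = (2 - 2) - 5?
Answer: 689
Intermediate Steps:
R = 6 (R = 5 + 1 = 6)
w = -5 (w = 0 - 5 = -5)
(2*R + w)*116 - 123 = (2*6 - 5)*116 - 123 = (12 - 5)*116 - 123 = 7*116 - 123 = 812 - 123 = 689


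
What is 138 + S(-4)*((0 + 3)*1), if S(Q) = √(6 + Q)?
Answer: 138 + 3*√2 ≈ 142.24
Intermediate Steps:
138 + S(-4)*((0 + 3)*1) = 138 + √(6 - 4)*((0 + 3)*1) = 138 + √2*(3*1) = 138 + √2*3 = 138 + 3*√2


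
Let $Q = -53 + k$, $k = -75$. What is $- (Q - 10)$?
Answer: $138$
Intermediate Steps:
$Q = -128$ ($Q = -53 - 75 = -128$)
$- (Q - 10) = - (-128 - 10) = \left(-1\right) \left(-138\right) = 138$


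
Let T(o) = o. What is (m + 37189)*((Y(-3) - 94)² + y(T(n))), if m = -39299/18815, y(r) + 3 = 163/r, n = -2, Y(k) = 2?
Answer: 5862899311812/18815 ≈ 3.1161e+8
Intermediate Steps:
y(r) = -3 + 163/r
m = -39299/18815 (m = -39299*1/18815 = -39299/18815 ≈ -2.0887)
(m + 37189)*((Y(-3) - 94)² + y(T(n))) = (-39299/18815 + 37189)*((2 - 94)² + (-3 + 163/(-2))) = 699671736*((-92)² + (-3 + 163*(-½)))/18815 = 699671736*(8464 + (-3 - 163/2))/18815 = 699671736*(8464 - 169/2)/18815 = (699671736/18815)*(16759/2) = 5862899311812/18815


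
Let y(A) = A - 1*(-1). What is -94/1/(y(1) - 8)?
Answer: 564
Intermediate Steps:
y(A) = 1 + A (y(A) = A + 1 = 1 + A)
-94/1/(y(1) - 8) = -94/1/((1 + 1) - 8) = -94/1/(2 - 8) = -94/1/(-6) = -94/(-⅙) = -6*(-94) = 564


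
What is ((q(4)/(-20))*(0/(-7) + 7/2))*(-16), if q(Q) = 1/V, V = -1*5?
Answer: -14/25 ≈ -0.56000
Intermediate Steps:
V = -5
q(Q) = -⅕ (q(Q) = 1/(-5) = -⅕)
((q(4)/(-20))*(0/(-7) + 7/2))*(-16) = ((-⅕/(-20))*(0/(-7) + 7/2))*(-16) = ((-⅕*(-1/20))*(0*(-⅐) + 7*(½)))*(-16) = ((0 + 7/2)/100)*(-16) = ((1/100)*(7/2))*(-16) = (7/200)*(-16) = -14/25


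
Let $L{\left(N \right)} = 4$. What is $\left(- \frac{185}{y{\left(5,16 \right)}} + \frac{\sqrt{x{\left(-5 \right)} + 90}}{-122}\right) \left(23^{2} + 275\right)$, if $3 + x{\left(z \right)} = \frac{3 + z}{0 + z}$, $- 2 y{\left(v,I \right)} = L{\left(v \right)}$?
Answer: $74370 - \frac{402 \sqrt{2185}}{305} \approx 74308.0$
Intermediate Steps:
$y{\left(v,I \right)} = -2$ ($y{\left(v,I \right)} = \left(- \frac{1}{2}\right) 4 = -2$)
$x{\left(z \right)} = -3 + \frac{3 + z}{z}$ ($x{\left(z \right)} = -3 + \frac{3 + z}{0 + z} = -3 + \frac{3 + z}{z}$)
$\left(- \frac{185}{y{\left(5,16 \right)}} + \frac{\sqrt{x{\left(-5 \right)} + 90}}{-122}\right) \left(23^{2} + 275\right) = \left(- \frac{185}{-2} + \frac{\sqrt{\left(-2 + \frac{3}{-5}\right) + 90}}{-122}\right) \left(23^{2} + 275\right) = \left(\left(-185\right) \left(- \frac{1}{2}\right) + \sqrt{\left(-2 + 3 \left(- \frac{1}{5}\right)\right) + 90} \left(- \frac{1}{122}\right)\right) \left(529 + 275\right) = \left(\frac{185}{2} + \sqrt{\left(-2 - \frac{3}{5}\right) + 90} \left(- \frac{1}{122}\right)\right) 804 = \left(\frac{185}{2} + \sqrt{- \frac{13}{5} + 90} \left(- \frac{1}{122}\right)\right) 804 = \left(\frac{185}{2} + \sqrt{\frac{437}{5}} \left(- \frac{1}{122}\right)\right) 804 = \left(\frac{185}{2} + \frac{\sqrt{2185}}{5} \left(- \frac{1}{122}\right)\right) 804 = \left(\frac{185}{2} - \frac{\sqrt{2185}}{610}\right) 804 = 74370 - \frac{402 \sqrt{2185}}{305}$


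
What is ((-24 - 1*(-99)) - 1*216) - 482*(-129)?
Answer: 62037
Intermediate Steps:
((-24 - 1*(-99)) - 1*216) - 482*(-129) = ((-24 + 99) - 216) + 62178 = (75 - 216) + 62178 = -141 + 62178 = 62037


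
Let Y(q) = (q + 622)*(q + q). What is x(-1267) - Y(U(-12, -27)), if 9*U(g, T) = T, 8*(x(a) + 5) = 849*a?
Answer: -1046011/8 ≈ -1.3075e+5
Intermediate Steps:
x(a) = -5 + 849*a/8 (x(a) = -5 + (849*a)/8 = -5 + 849*a/8)
U(g, T) = T/9
Y(q) = 2*q*(622 + q) (Y(q) = (622 + q)*(2*q) = 2*q*(622 + q))
x(-1267) - Y(U(-12, -27)) = (-5 + (849/8)*(-1267)) - 2*(1/9)*(-27)*(622 + (1/9)*(-27)) = (-5 - 1075683/8) - 2*(-3)*(622 - 3) = -1075723/8 - 2*(-3)*619 = -1075723/8 - 1*(-3714) = -1075723/8 + 3714 = -1046011/8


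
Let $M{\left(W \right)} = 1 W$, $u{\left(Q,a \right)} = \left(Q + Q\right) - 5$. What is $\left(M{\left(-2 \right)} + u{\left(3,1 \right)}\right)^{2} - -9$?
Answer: $10$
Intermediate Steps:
$u{\left(Q,a \right)} = -5 + 2 Q$ ($u{\left(Q,a \right)} = 2 Q - 5 = -5 + 2 Q$)
$M{\left(W \right)} = W$
$\left(M{\left(-2 \right)} + u{\left(3,1 \right)}\right)^{2} - -9 = \left(-2 + \left(-5 + 2 \cdot 3\right)\right)^{2} - -9 = \left(-2 + \left(-5 + 6\right)\right)^{2} + 9 = \left(-2 + 1\right)^{2} + 9 = \left(-1\right)^{2} + 9 = 1 + 9 = 10$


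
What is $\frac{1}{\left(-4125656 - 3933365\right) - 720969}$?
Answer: $- \frac{1}{8779990} \approx -1.139 \cdot 10^{-7}$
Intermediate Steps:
$\frac{1}{\left(-4125656 - 3933365\right) - 720969} = \frac{1}{-8059021 - 720969} = \frac{1}{-8779990} = - \frac{1}{8779990}$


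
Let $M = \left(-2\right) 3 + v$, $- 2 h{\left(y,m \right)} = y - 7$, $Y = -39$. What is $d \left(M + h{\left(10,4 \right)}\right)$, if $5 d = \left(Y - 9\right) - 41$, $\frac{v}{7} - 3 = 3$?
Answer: $- \frac{6141}{10} \approx -614.1$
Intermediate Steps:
$v = 42$ ($v = 21 + 7 \cdot 3 = 21 + 21 = 42$)
$h{\left(y,m \right)} = \frac{7}{2} - \frac{y}{2}$ ($h{\left(y,m \right)} = - \frac{y - 7}{2} = - \frac{-7 + y}{2} = \frac{7}{2} - \frac{y}{2}$)
$M = 36$ ($M = \left(-2\right) 3 + 42 = -6 + 42 = 36$)
$d = - \frac{89}{5}$ ($d = \frac{\left(-39 - 9\right) - 41}{5} = \frac{-48 - 41}{5} = \frac{1}{5} \left(-89\right) = - \frac{89}{5} \approx -17.8$)
$d \left(M + h{\left(10,4 \right)}\right) = - \frac{89 \left(36 + \left(\frac{7}{2} - 5\right)\right)}{5} = - \frac{89 \left(36 - \frac{3}{2}\right)}{5} = \left(- \frac{89}{5}\right) \frac{69}{2} = - \frac{6141}{10}$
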